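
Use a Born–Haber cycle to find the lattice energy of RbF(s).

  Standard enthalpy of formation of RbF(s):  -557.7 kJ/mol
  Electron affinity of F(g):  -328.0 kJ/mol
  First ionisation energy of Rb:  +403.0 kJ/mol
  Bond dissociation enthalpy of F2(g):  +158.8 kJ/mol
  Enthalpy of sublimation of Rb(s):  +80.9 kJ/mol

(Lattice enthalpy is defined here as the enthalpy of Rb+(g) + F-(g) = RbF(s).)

ΔHf° = 1·ΔHsub + 1·(ΣIE) + 1/2·D(F2) + 1·EA + U
-557.7 = 1·(+80.9) + 1·(+403.0) + 1/2·(+158.8) + 1·(-328.0) + U
U = -557.7 − (+235.3) = -793.0 kJ/mol

U = -793.0 kJ/mol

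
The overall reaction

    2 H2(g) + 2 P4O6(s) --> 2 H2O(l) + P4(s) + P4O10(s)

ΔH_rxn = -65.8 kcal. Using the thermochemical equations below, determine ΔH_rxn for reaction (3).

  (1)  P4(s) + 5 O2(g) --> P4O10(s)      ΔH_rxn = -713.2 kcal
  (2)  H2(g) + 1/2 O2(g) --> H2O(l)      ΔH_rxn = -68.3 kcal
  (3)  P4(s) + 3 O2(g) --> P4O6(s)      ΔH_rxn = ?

(1) as written (P4O10(s) already on the product side): -713.2 kcal
(2) × 2 (×2 to match 2 H2O(l) in the target): (2)·(-68.3) = -136.6 kcal
(3) reversed and × 2 (reverse to put P4O6(s) on the reactant side; ×2 to match 2 P4O6(s) in the target): contributes −2·x
-65.8 = (-713.2) + (-136.6) − 2·x
x = (-65.8 − (-849.8)) / (-2) = -392.0 kcal

ΔH_rxn = -392.0 kcal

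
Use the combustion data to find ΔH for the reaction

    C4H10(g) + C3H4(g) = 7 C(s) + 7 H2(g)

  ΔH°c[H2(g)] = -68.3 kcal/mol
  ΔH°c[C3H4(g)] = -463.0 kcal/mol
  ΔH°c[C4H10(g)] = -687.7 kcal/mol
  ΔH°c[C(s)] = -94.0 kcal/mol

ΔH = -14.6 kcal/mol

With combustion enthalpies, reactants minus products:
= [1·(-687.7) + 1·(-463.0)] − [7·(-94.0) + 7·(-68.3)]
= -14.6 kcal/mol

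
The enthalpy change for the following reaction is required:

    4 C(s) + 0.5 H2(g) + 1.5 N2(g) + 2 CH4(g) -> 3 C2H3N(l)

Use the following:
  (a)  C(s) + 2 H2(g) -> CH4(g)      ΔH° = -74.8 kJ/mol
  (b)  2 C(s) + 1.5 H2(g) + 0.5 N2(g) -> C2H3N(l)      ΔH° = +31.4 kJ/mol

ΔH° = 243.8 kJ/mol

(a) reversed and × 2 (reverse to put CH4(g) on the reactant side; scale by 2 for the 2 CH4(g)): (-2)·(-74.8) = +149.6 kJ/mol
(b) × 3 (scale by 3 for the 3 C2H3N(l)): (3)·(+31.4) = +94.2 kJ/mol
ΔH° = (-2)·(-74.8) + (3)·(+31.4) = 243.8 kJ/mol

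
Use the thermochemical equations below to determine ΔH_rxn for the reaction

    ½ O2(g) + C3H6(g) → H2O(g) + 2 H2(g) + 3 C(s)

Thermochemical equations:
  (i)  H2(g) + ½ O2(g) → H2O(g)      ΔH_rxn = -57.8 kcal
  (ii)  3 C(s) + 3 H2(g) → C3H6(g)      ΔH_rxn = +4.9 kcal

(i) as written (H2O(g) already on the product side): -57.8 kcal
(ii) reversed (C3H6(g) must end up as a reactant): -4.9 kcal
Summing the manipulated equations, ΔH_rxn = (1)·(-57.8) + (-1)·(+4.9) = -62.7 kcal

ΔH_rxn = -62.7 kcal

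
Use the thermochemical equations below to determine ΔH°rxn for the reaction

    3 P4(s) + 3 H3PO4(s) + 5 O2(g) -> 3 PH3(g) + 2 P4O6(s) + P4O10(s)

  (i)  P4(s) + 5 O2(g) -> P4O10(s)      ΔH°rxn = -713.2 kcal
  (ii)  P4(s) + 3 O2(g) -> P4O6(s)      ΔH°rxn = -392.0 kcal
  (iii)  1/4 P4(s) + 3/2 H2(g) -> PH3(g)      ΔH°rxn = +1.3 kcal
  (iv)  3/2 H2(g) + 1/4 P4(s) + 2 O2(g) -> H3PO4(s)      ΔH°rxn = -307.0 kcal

(i) as written: -713.2 kcal
(ii) × 2: (2)·(-392.0) = -784.0 kcal
(iii) × 3: (3)·(+1.3) = +3.9 kcal
(iv) reversed and × 3: (-3)·(-307.0) = +921.0 kcal
Since enthalpy is a state function, ΔH°rxn = (1)·(-713.2) + (2)·(-392.0) + (3)·(+1.3) + (-3)·(-307.0) = -572.3 kcal

ΔH°rxn = -572.3 kcal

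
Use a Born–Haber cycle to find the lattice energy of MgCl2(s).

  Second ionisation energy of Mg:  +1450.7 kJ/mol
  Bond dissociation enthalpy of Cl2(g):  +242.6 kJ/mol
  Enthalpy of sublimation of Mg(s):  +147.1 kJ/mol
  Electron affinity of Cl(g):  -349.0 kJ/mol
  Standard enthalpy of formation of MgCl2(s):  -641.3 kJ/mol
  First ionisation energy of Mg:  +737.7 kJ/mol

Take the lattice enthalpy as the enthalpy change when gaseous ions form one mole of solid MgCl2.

ΔHf° = 1·ΔHsub + 1·(ΣIE) + 1·D(Cl2) + 2·EA + U
-641.3 = 1·(+147.1) + 1·(+2188.4) + 1·(+242.6) + 2·(-349.0) + U
U = -641.3 − (+1880.1) = -2521.4 kJ/mol

U = -2521.4 kJ/mol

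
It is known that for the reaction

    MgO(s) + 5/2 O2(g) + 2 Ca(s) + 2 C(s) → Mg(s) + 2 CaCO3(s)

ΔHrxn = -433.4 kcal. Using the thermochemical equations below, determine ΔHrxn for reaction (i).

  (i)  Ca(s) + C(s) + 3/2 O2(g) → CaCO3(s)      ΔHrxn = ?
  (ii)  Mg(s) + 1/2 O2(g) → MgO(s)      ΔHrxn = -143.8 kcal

(i) × 2: contributes 2·x
(ii) reversed: +143.8 kcal
-433.4 = (+143.8) + 2·x
x = (-433.4 − (+143.8)) / (2) = -288.6 kcal

ΔHrxn = -288.6 kcal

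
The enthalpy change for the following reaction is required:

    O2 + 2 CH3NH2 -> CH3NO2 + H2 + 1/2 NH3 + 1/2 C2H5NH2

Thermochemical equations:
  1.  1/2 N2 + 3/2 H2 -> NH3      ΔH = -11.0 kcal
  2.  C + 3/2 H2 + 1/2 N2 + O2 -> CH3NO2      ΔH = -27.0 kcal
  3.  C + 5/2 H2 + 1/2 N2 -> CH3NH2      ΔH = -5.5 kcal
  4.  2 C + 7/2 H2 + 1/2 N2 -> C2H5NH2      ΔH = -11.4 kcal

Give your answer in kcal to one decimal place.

ΔH = -27.2 kcal

eq. 1 × 1/2: (1/2)·(-11.0) = -5.5 kcal
eq. 2 as written: -27.0 kcal
eq. 3 reversed and × 2: (-2)·(-5.5) = +11.0 kcal
eq. 4 × 1/2: (1/2)·(-11.4) = -5.7 kcal
Since enthalpy is a state function, ΔH = (-5.5) + (-27.0) + (+11.0) + (-5.7) = -27.2 kcal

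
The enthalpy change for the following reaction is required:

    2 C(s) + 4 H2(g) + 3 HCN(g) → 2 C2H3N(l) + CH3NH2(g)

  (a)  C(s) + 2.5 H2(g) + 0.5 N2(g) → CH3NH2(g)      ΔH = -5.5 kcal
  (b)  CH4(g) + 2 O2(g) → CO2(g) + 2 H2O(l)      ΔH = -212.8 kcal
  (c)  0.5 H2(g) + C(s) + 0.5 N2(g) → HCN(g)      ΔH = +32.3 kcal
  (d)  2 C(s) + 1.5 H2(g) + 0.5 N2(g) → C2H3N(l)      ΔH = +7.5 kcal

ΔH = -87.4 kcal

(a) as written: -5.5 kcal
(b): not needed.
(c) reversed and × 3: (-3)·(+32.3) = -96.9 kcal
(d) × 2: (2)·(+7.5) = +15.0 kcal
Combining the equations, ΔH = (-5.5) + (-96.9) + (+15.0) = -87.4 kcal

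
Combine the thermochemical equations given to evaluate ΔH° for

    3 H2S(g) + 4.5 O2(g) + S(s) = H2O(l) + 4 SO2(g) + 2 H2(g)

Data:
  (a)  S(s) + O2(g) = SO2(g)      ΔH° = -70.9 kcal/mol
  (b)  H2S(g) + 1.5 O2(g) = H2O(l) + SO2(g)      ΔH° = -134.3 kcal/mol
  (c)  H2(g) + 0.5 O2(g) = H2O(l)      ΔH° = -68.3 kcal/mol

ΔH° = -337.2 kcal/mol

(a) as written (S(s) already on the reactant side): -70.9 kcal/mol
(b) × 3 (scale by 3 for the 3 H2S(g)): (3)·(-134.3) = -402.9 kcal/mol
(c) reversed and × 2 (H2(g) must end up as a product; ×2 to match 2 H2(g) in the target): (-2)·(-68.3) = +136.6 kcal/mol
ΔH° = (1)·(-70.9) + (3)·(-134.3) + (-2)·(-68.3) = -337.2 kcal/mol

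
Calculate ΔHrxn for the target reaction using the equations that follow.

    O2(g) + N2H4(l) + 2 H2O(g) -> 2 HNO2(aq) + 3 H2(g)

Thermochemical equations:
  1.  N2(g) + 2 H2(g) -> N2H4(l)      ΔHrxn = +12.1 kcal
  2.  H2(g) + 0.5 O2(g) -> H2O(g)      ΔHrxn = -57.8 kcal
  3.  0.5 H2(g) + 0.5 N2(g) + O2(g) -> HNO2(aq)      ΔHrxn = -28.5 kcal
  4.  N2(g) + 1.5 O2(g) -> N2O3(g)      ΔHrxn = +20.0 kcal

ΔHrxn = 46.5 kcal

eq. 1 reversed (N2H4(l) must end up as a reactant): -12.1 kcal
eq. 2 reversed and × 2 (reverse to put H2O(g) on the reactant side; ×2 to match 2 H2O(g) in the target): (-2)·(-57.8) = +115.6 kcal
eq. 3 × 2 (×2 to match 2 HNO2(aq) in the target): (2)·(-28.5) = -57.0 kcal
eq. 4: not needed (N2O3(g) appears nowhere else).
Combining the equations, ΔHrxn = (-1)·(+12.1) + (-2)·(-57.8) + (2)·(-28.5) = 46.5 kcal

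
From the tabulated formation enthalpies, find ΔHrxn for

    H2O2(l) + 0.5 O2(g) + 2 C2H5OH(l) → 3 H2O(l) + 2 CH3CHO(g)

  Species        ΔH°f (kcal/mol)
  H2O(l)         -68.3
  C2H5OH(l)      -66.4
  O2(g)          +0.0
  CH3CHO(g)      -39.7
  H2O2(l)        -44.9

ΔH°rxn = Σ nΔHf°(products) − Σ nΔHf°(reactants).
Products: 3·(-68.3) + 2·(-39.7) = -284.3
Reactants: 1·(-44.9) + 1/2·(+0.0) + 2·(-66.4) = -177.7
ΔHrxn = (-284.3) − (-177.7) = -106.6 kcal/mol

ΔHrxn = -106.6 kcal/mol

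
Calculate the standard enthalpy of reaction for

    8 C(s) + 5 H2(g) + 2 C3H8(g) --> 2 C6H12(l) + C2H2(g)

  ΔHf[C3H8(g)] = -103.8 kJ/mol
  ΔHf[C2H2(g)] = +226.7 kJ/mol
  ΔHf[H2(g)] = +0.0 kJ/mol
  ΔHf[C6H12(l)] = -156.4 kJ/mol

ΔHrxn = 121.5 kJ/mol

Products: 2·(-156.4) + 1·(+226.7) = -86.1
Reactants: 8·(+0.0) + 5·(+0.0) + 2·(-103.8) = -207.6
ΔHrxn = (-86.1) − (-207.6) = 121.5 kJ/mol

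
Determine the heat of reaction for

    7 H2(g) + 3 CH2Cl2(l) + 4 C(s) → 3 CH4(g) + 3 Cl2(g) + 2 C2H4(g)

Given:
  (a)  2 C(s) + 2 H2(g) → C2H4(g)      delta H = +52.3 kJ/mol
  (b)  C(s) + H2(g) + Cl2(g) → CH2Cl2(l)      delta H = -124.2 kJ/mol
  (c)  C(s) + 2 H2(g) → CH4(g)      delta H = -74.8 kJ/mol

delta H = 252.8 kJ/mol

(a) × 2: (2)·(+52.3) = +104.6 kJ/mol
(b) reversed and × 3: (-3)·(-124.2) = +372.6 kJ/mol
(c) × 3: (3)·(-74.8) = -224.4 kJ/mol
Since enthalpy is a state function, delta H = (+104.6) + (+372.6) + (-224.4) = 252.8 kJ/mol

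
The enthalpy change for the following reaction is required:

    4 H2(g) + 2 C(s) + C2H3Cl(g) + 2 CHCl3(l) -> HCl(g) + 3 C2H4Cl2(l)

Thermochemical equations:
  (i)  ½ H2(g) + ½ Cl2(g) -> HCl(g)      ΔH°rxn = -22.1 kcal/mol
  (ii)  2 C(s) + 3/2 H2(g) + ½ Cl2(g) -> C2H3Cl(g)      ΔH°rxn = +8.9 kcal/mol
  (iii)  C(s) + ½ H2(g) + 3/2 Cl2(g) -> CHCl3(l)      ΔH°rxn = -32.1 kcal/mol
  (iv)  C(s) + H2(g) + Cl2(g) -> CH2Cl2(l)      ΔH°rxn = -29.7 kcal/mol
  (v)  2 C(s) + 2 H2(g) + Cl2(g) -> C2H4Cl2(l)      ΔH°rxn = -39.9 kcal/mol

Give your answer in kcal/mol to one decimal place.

ΔH°rxn = -86.5 kcal/mol

(i) as written: -22.1 kcal/mol
(ii) reversed: -8.9 kcal/mol
(iii) reversed and × 2: (-2)·(-32.1) = +64.2 kcal/mol
(iv): not needed.
(v) × 3: (3)·(-39.9) = -119.7 kcal/mol
Combining the equations, ΔH°rxn = (1)·(-22.1) + (-1)·(+8.9) + (-2)·(-32.1) + (3)·(-39.9) = -86.5 kcal/mol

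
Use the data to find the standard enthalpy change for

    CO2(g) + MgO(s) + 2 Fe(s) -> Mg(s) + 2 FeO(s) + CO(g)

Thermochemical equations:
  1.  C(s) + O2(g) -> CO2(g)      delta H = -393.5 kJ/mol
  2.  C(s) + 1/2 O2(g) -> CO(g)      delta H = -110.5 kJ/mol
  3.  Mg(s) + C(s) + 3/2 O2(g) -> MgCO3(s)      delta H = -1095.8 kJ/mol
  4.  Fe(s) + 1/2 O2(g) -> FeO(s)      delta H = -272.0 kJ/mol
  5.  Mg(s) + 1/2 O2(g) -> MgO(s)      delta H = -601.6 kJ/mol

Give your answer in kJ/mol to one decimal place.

eq. 1 reversed: +393.5 kJ/mol
eq. 2 as written: -110.5 kJ/mol
eq. 3: not needed.
eq. 4 × 2: (2)·(-272.0) = -544.0 kJ/mol
eq. 5 reversed: +601.6 kJ/mol
Combining the equations, delta H = (-1)·(-393.5) + (1)·(-110.5) + (2)·(-272.0) + (-1)·(-601.6) = 340.6 kJ/mol

delta H = 340.6 kJ/mol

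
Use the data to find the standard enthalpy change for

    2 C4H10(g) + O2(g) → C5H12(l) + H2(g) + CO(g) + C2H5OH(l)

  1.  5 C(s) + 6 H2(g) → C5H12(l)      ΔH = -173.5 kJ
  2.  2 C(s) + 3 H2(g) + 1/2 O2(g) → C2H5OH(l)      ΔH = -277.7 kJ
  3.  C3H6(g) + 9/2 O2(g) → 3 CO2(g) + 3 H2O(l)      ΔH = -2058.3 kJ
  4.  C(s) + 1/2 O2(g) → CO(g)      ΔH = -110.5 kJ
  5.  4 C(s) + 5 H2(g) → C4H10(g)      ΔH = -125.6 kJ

ΔH = -310.5 kJ

eq. 1 as written: -173.5 kJ
eq. 2 as written: -277.7 kJ
eq. 3: not needed.
eq. 4 as written: -110.5 kJ
eq. 5 reversed and × 2: (-2)·(-125.6) = +251.2 kJ
ΔH = (-173.5) + (-277.7) + (-110.5) + (+251.2) = -310.5 kJ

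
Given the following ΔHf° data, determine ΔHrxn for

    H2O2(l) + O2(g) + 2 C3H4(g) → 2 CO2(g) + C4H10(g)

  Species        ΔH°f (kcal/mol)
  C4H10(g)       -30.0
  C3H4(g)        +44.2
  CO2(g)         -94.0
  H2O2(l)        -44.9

ΔHrxn = -261.5 kcal/mol

Products: 2·(-94.0) + 1·(-30.0) = -218.0
Reactants: 1·(-44.9) + 1·(+0.0) + 2·(+44.2) = +43.5
ΔHrxn = (-218.0) − (+43.5) = -261.5 kcal/mol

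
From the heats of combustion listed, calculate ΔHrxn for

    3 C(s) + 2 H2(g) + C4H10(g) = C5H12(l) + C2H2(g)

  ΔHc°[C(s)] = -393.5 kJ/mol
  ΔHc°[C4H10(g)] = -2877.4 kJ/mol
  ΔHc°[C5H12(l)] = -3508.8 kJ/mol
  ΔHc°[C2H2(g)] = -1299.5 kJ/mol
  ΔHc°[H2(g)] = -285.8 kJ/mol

Using ΔH = Σ nΔHc°(reactants) − Σ nΔHc°(products):
= [3·(-393.5) + 2·(-285.8) + 1·(-2877.4)] − [1·(-3508.8) + 1·(-1299.5)]
= 178.8 kJ/mol

ΔHrxn = 178.8 kJ/mol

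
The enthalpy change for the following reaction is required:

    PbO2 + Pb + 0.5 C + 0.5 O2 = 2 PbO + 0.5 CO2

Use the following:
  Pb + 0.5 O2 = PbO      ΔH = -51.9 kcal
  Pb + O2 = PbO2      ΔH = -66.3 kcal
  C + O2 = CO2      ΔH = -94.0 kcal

equation 1 × 2 (×2 to match 2 PbO in the target): (2)·(-51.9) = -103.8 kcal
equation 2 reversed (PbO2 must end up as a reactant): +66.3 kcal
equation 3 × 1/2 (×1/2 to match 1/2 CO2 in the target): (1/2)·(-94.0) = -47.0 kcal
Since enthalpy is a state function, ΔH = (2)·(-51.9) + (-1)·(-66.3) + (1/2)·(-94.0) = -84.5 kcal

ΔH = -84.5 kcal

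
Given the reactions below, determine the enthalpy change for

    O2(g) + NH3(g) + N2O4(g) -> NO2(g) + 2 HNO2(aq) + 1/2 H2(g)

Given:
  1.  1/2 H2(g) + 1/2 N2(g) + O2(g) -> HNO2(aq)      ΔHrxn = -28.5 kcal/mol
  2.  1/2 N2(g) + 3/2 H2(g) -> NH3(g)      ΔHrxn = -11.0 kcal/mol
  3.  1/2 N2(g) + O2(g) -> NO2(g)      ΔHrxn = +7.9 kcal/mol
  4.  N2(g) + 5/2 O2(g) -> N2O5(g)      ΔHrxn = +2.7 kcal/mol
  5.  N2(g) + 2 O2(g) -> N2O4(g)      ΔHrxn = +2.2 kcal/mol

eq. 1 × 2: (2)·(-28.5) = -57.0 kcal/mol
eq. 2 reversed: +11.0 kcal/mol
eq. 3 as written: +7.9 kcal/mol
eq. 4: not needed.
eq. 5 reversed: -2.2 kcal/mol
Summing the manipulated equations, ΔHrxn = (2)·(-28.5) + (-1)·(-11.0) + (1)·(+7.9) + (-1)·(+2.2) = -40.3 kcal/mol

ΔHrxn = -40.3 kcal/mol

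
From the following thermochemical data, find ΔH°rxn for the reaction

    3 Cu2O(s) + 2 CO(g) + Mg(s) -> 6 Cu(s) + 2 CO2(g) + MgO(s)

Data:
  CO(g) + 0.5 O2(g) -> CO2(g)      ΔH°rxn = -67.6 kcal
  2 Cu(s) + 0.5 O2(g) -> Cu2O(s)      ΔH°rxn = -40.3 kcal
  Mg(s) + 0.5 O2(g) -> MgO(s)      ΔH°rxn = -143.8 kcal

equation 1 × 2 (scale by 2 for the 2 CO(g)): (2)·(-67.6) = -135.2 kcal
equation 2 reversed and × 3 (Cu2O(s) must end up as a reactant; ×3 to match 3 Cu2O(s) in the target): (-3)·(-40.3) = +120.9 kcal
equation 3 as written (MgO(s) already on the product side): -143.8 kcal
Since enthalpy is a state function, ΔH°rxn = (2)·(-67.6) + (-3)·(-40.3) + (1)·(-143.8) = -158.1 kcal

ΔH°rxn = -158.1 kcal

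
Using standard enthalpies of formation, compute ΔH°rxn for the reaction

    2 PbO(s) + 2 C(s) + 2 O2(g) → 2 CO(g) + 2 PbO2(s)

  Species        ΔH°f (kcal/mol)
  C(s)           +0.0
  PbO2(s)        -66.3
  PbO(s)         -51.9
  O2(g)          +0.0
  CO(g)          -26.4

ΔH°rxn = Σ nΔHf°(products) − Σ nΔHf°(reactants).
Products: 2·(-26.4) + 2·(-66.3) = -185.4
Reactants: 2·(-51.9) + 2·(+0.0) + 2·(+0.0) = -103.8
ΔH°rxn = (-185.4) − (-103.8) = -81.6 kcal/mol

ΔH°rxn = -81.6 kcal/mol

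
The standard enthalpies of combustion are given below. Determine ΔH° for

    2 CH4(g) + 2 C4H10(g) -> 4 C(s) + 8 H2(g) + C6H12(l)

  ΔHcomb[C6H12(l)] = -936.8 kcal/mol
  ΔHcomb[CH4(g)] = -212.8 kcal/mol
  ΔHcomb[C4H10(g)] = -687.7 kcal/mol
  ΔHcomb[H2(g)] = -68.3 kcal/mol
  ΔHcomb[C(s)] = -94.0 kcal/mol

With combustion enthalpies, reactants minus products:
= [2·(-212.8) + 2·(-687.7)] − [4·(-94.0) + 8·(-68.3) + 1·(-936.8)]
= 58.2 kcal/mol

ΔH° = 58.2 kcal/mol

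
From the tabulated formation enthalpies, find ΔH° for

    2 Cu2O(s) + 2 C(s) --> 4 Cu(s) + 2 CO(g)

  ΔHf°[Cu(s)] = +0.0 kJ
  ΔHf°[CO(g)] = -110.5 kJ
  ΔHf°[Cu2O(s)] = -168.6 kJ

Products: 4·(+0.0) + 2·(-110.5) = -221.0
Reactants: 2·(-168.6) + 2·(+0.0) = -337.2
ΔH° = (-221.0) − (-337.2) = 116.2 kJ

ΔH° = 116.2 kJ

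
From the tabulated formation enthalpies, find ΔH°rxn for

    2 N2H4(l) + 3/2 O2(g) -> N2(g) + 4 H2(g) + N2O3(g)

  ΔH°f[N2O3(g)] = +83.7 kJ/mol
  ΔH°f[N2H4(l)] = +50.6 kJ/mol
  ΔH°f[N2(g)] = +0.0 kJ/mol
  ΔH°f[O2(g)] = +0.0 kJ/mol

ΔH°rxn = -17.5 kJ/mol

Products: 1·(+0.0) + 4·(+0.0) + 1·(+83.7) = +83.7
Reactants: 2·(+50.6) + 3/2·(+0.0) = +101.2
ΔH°rxn = (+83.7) − (+101.2) = -17.5 kJ/mol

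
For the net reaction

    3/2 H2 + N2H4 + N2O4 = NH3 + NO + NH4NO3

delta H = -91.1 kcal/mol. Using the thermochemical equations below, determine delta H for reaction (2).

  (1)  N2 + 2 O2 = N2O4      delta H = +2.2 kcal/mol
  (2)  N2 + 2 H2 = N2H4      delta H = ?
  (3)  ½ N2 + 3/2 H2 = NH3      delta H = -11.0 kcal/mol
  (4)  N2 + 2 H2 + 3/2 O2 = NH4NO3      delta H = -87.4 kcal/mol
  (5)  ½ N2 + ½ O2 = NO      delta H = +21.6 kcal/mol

delta H = 12.1 kcal/mol

(1) reversed (N2O4 must end up as a reactant): -2.2 kcal/mol
(2) reversed (reverse to put N2H4 on the reactant side): contributes −x
(3) as written (NH3 already on the product side): -11.0 kcal/mol
(4) as written (NH4NO3 already on the product side): -87.4 kcal/mol
(5) as written (NO already on the product side): +21.6 kcal/mol
-91.1 = (-2.2) + (-11.0) + (-87.4) + (+21.6) − x
x = (-91.1 − (-79.0)) / (-1) = 12.1 kcal/mol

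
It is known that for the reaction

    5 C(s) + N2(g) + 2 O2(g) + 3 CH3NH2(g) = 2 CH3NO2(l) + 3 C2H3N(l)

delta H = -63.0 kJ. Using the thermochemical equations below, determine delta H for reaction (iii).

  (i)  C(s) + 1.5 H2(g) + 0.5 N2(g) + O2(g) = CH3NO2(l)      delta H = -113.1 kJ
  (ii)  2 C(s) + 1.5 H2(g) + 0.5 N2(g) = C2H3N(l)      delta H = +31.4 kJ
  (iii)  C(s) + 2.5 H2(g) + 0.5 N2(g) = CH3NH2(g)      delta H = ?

(i) × 2: (2)·(-113.1) = -226.2 kJ
(ii) × 3: (3)·(+31.4) = +94.2 kJ
(iii) reversed and × 3: contributes −3·x
-63.0 = (-226.2) + (+94.2) − 3·x
x = (-63.0 − (-132.0)) / (-3) = -23.0 kJ

delta H = -23.0 kJ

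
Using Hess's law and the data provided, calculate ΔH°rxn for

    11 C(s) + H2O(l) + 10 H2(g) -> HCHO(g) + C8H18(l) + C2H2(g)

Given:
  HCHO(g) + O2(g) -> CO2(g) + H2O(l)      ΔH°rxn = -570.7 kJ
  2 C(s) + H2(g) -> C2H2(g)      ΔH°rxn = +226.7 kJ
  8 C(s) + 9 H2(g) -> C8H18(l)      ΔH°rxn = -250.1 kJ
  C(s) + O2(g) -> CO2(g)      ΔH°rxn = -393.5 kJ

ΔH°rxn = 153.8 kJ

equation 1 reversed: +570.7 kJ
equation 2 as written: +226.7 kJ
equation 3 as written: -250.1 kJ
equation 4 as written: -393.5 kJ
Since enthalpy is a state function, ΔH°rxn = (+570.7) + (+226.7) + (-250.1) + (-393.5) = 153.8 kJ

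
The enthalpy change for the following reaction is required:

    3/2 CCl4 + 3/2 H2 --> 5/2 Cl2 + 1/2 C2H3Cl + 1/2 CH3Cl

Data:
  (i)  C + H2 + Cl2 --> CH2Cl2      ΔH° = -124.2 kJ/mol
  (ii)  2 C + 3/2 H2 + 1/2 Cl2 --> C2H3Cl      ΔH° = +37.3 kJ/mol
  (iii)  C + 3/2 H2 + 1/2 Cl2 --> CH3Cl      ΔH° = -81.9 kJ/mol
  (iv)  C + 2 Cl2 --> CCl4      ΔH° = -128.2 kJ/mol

(i): not needed.
(ii) × 1/2: (1/2)·(+37.3) = +18.65 kJ/mol
(iii) × 1/2: (1/2)·(-81.9) = -40.95 kJ/mol
(iv) reversed and × 3/2: (-3/2)·(-128.2) = +192.3 kJ/mol
Summing the manipulated equations, ΔH° = (+18.65) + (-40.95) + (+192.3) = 170.0 kJ/mol

ΔH° = 170.0 kJ/mol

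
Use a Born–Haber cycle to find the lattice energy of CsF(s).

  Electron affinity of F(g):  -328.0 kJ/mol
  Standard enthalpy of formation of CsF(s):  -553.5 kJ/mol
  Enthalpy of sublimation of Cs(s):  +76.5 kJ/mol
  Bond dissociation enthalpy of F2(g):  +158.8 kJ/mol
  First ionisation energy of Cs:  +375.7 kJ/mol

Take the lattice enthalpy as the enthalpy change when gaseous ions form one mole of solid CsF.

U = -757.1 kJ/mol

ΔHf° = 1·ΔHsub + 1·(ΣIE) + 1/2·D(F2) + 1·EA + U
-553.5 = 1·(+76.5) + 1·(+375.7) + 1/2·(+158.8) + 1·(-328.0) + U
U = -553.5 − (+203.6) = -757.1 kJ/mol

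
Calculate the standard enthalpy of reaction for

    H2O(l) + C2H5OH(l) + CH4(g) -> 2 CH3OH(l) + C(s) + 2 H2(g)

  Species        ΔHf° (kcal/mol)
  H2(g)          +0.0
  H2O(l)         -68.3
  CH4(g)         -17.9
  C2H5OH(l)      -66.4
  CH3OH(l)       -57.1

Products: 2·(-57.1) + 1·(+0.0) + 2·(+0.0) = -114.2
Reactants: 1·(-68.3) + 1·(-66.4) + 1·(-17.9) = -152.6
ΔH_rxn = (-114.2) − (-152.6) = 38.4 kcal/mol

ΔH_rxn = 38.4 kcal/mol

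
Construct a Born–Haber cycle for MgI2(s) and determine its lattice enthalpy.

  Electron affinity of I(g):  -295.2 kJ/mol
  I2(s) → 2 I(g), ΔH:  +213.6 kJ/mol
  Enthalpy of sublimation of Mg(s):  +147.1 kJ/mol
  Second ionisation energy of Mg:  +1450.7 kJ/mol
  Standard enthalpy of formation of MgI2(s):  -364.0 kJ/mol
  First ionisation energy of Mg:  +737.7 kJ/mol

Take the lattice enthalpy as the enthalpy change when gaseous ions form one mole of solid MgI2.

ΔHf° = 1·ΔHsub + 1·(ΣIE) + 1·D(I2) + 2·EA + U
-364.0 = 1·(+147.1) + 1·(+2188.4) + 1·(+213.6) + 2·(-295.2) + U
U = -364.0 − (+1958.7) = -2322.7 kJ/mol

U = -2322.7 kJ/mol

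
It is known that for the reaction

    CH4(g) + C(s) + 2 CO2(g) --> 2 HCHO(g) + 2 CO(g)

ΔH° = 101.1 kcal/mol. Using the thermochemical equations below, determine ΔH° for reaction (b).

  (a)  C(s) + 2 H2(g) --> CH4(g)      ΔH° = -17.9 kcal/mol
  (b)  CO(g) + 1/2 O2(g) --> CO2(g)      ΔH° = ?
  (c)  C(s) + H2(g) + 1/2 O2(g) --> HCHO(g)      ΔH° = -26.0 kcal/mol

(a) reversed: +17.9 kcal/mol
(b) reversed and × 2: contributes −2·x
(c) × 2: (2)·(-26.0) = -52.0 kcal/mol
+101.1 = (+17.9) + (-52.0) − 2·x
x = (+101.1 − (-34.1)) / (-2) = -67.6 kcal/mol

ΔH° = -67.6 kcal/mol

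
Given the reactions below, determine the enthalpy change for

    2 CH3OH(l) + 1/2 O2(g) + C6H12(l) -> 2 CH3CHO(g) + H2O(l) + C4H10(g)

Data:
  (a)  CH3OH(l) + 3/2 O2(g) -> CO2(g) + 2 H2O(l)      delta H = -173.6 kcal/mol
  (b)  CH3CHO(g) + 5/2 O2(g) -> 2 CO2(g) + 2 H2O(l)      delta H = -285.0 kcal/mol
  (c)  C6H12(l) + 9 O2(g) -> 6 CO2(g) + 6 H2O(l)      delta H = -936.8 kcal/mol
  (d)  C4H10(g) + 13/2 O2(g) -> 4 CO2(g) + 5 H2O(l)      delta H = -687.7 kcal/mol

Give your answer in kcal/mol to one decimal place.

delta H = -26.3 kcal/mol

(a) × 2 (×2 to match 2 CH3OH(l) in the target): (2)·(-173.6) = -347.2 kcal/mol
(b) reversed and × 2 (reverse to put CH3CHO(g) on the product side; scale by 2 for the 2 CH3CHO(g)): (-2)·(-285.0) = +570.0 kcal/mol
(c) as written (C6H12(l) already on the reactant side): -936.8 kcal/mol
(d) reversed (reverse to put C4H10(g) on the product side): +687.7 kcal/mol
delta H = (-347.2) + (+570.0) + (-936.8) + (+687.7) = -26.3 kcal/mol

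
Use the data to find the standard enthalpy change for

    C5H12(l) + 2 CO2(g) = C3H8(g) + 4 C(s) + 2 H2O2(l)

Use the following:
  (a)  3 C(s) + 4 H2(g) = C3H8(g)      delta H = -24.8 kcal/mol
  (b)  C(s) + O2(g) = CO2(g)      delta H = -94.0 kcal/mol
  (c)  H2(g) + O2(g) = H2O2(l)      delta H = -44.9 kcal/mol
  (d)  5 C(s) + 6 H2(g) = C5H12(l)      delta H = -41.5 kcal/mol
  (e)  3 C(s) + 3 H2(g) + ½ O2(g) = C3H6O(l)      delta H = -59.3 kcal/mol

(a) as written: -24.8 kcal/mol
(b) reversed and × 2: (-2)·(-94.0) = +188.0 kcal/mol
(c) × 2: (2)·(-44.9) = -89.8 kcal/mol
(d) reversed: +41.5 kcal/mol
(e): not needed.
Since enthalpy is a state function, delta H = (1)·(-24.8) + (-2)·(-94.0) + (2)·(-44.9) + (-1)·(-41.5) = 114.9 kcal/mol

delta H = 114.9 kcal/mol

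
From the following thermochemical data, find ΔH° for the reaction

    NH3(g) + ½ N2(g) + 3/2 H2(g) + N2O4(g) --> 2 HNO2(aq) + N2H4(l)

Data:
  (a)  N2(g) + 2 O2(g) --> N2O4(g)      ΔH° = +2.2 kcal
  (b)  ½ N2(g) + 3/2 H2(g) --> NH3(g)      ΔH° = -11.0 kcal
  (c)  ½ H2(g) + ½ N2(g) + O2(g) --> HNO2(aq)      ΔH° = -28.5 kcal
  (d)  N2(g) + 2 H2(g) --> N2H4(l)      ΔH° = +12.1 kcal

ΔH° = -36.1 kcal

(a) reversed: -2.2 kcal
(b) reversed: +11.0 kcal
(c) × 2: (2)·(-28.5) = -57.0 kcal
(d) as written: +12.1 kcal
By Hess's law, ΔH° = (-1)·(+2.2) + (-1)·(-11.0) + (2)·(-28.5) + (1)·(+12.1) = -36.1 kcal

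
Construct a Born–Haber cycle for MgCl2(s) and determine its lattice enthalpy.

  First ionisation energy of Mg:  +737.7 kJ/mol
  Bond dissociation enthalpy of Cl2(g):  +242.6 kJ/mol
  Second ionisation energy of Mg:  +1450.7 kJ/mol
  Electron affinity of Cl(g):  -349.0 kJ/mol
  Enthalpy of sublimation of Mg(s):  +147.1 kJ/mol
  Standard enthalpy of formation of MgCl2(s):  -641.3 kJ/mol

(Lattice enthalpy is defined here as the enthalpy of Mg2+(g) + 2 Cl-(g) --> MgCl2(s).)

ΔHf° = 1·ΔHsub + 1·(ΣIE) + 1·D(Cl2) + 2·EA + U
-641.3 = 1·(+147.1) + 1·(+2188.4) + 1·(+242.6) + 2·(-349.0) + U
U = -641.3 − (+1880.1) = -2521.4 kJ/mol

U = -2521.4 kJ/mol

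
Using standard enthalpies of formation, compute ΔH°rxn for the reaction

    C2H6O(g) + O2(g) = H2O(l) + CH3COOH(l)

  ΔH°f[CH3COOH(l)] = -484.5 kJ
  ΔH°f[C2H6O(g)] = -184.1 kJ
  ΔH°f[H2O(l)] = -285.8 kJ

Products: 1·(-285.8) + 1·(-484.5) = -770.3
Reactants: 1·(-184.1) + 1·(+0.0) = -184.1
ΔH°rxn = (-770.3) − (-184.1) = -586.2 kJ

ΔH°rxn = -586.2 kJ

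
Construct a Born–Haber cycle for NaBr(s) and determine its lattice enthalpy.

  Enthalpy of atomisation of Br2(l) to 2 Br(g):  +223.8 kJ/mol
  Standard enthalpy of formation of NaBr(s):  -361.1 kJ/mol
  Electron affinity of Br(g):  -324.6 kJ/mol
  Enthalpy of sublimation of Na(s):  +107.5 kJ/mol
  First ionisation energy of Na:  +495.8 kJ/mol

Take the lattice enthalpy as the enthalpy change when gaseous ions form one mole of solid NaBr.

ΔHf° = 1·ΔHsub + 1·(ΣIE) + 1/2·D(Br2) + 1·EA + U
-361.1 = 1·(+107.5) + 1·(+495.8) + 1/2·(+223.8) + 1·(-324.6) + U
U = -361.1 − (+390.6) = -751.7 kJ/mol

U = -751.7 kJ/mol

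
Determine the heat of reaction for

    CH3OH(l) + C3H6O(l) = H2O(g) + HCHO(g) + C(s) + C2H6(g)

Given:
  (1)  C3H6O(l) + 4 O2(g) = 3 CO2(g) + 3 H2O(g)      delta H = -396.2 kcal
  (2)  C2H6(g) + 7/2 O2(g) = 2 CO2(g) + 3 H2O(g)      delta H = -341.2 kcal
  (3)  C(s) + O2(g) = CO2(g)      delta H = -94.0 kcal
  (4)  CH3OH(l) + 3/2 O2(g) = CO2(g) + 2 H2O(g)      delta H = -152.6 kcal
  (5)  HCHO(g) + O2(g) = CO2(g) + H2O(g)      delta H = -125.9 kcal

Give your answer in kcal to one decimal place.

(1) as written: -396.2 kcal
(2) reversed: +341.2 kcal
(3) reversed: +94.0 kcal
(4) as written: -152.6 kcal
(5) reversed: +125.9 kcal
Combining the equations, delta H = (1)·(-396.2) + (-1)·(-341.2) + (-1)·(-94.0) + (1)·(-152.6) + (-1)·(-125.9) = 12.3 kcal

delta H = 12.3 kcal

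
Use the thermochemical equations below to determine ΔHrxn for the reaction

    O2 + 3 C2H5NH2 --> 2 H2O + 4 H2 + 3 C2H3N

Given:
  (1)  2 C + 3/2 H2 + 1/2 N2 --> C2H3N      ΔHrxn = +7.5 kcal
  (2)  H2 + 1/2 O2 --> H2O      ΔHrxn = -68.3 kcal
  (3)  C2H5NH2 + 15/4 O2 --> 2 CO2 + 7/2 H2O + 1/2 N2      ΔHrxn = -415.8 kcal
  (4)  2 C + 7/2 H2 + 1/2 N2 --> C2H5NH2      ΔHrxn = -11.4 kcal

ΔHrxn = -79.9 kcal

(1) × 3 (×3 to match 3 C2H3N in the target): (3)·(+7.5) = +22.5 kcal
(2) × 2: (2)·(-68.3) = -136.6 kcal
(3): not needed (CO2 appears nowhere else).
(4) reversed and × 3: (-3)·(-11.4) = +34.2 kcal
By Hess's law, ΔHrxn = (+22.5) + (-136.6) + (+34.2) = -79.9 kcal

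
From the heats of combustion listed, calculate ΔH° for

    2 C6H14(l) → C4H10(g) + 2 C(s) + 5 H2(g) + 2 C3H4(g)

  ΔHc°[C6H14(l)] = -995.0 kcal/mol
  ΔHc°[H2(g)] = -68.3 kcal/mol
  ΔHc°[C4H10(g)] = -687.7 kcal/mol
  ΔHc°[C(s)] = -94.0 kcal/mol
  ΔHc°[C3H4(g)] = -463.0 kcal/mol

ΔH° = 153.2 kcal/mol

With combustion enthalpies, reactants minus products:
= [2·(-995.0)] − [1·(-687.7) + 2·(-94.0) + 5·(-68.3) + 2·(-463.0)]
= 153.2 kcal/mol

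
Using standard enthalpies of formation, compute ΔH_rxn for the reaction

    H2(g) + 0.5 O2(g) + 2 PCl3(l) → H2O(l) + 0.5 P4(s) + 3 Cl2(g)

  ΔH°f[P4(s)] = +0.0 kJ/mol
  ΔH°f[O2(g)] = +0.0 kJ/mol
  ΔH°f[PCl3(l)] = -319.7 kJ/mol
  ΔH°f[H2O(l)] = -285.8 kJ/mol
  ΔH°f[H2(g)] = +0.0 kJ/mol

ΔH_rxn = 353.6 kJ/mol

Products: 1·(-285.8) + 1/2·(+0.0) + 3·(+0.0) = -285.8
Reactants: 1·(+0.0) + 1/2·(+0.0) + 2·(-319.7) = -639.4
ΔH_rxn = (-285.8) − (-639.4) = 353.6 kJ/mol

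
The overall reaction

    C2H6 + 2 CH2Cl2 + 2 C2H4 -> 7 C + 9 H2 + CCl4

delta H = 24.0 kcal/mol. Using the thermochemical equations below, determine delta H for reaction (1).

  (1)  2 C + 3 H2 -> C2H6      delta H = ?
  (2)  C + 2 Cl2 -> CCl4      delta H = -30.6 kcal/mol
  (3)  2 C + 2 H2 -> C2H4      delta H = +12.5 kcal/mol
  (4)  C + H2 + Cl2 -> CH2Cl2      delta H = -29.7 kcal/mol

(1) reversed: contributes −x
(2) as written: -30.6 kcal/mol
(3) reversed and × 2: (-2)·(+12.5) = -25.0 kcal/mol
(4) reversed and × 2: (-2)·(-29.7) = +59.4 kcal/mol
+24.0 = (-30.6) + (-25.0) + (+59.4) − x
x = (+24.0 − (+3.8)) / (-1) = -20.2 kcal/mol

delta H = -20.2 kcal/mol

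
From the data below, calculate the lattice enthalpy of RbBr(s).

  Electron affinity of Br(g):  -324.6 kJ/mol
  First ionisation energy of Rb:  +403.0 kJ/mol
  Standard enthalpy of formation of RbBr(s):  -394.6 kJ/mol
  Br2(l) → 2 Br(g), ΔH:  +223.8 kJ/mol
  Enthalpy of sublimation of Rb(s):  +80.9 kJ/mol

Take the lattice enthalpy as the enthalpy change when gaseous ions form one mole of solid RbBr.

U = -665.8 kJ/mol

ΔHf° = 1·ΔHsub + 1·(ΣIE) + 1/2·D(Br2) + 1·EA + U
-394.6 = 1·(+80.9) + 1·(+403.0) + 1/2·(+223.8) + 1·(-324.6) + U
U = -394.6 − (+271.2) = -665.8 kJ/mol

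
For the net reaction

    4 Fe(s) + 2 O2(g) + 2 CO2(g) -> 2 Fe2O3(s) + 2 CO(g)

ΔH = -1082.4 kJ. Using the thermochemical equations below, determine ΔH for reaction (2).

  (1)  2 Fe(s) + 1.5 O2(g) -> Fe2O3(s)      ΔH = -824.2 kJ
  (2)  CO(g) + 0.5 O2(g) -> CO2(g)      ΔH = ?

(1) × 2: (2)·(-824.2) = -1648.4 kJ
(2) reversed and × 2: contributes −2·x
-1082.4 = (-1648.4) − 2·x
x = (-1082.4 − (-1648.4)) / (-2) = -283.0 kJ

ΔH = -283.0 kJ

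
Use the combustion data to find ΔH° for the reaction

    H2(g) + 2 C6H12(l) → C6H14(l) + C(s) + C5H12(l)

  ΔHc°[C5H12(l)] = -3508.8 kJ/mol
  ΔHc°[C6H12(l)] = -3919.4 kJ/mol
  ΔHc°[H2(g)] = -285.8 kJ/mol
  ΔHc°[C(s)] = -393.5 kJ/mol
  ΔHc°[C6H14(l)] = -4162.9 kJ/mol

Using ΔH = Σ nΔHc°(reactants) − Σ nΔHc°(products):
= [1·(-285.8) + 2·(-3919.4)] − [1·(-4162.9) + 1·(-393.5) + 1·(-3508.8)]
= -59.4 kJ/mol

ΔH° = -59.4 kJ/mol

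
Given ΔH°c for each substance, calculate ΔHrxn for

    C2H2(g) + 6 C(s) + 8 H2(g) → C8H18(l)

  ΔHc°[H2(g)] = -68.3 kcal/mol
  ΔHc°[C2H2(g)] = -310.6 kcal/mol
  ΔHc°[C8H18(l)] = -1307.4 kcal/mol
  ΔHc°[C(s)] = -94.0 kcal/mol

ΔHrxn = -113.6 kcal/mol

Using ΔH = Σ nΔHc°(reactants) − Σ nΔHc°(products):
= [1·(-310.6) + 6·(-94.0) + 8·(-68.3)] − [1·(-1307.4)]
= -113.6 kcal/mol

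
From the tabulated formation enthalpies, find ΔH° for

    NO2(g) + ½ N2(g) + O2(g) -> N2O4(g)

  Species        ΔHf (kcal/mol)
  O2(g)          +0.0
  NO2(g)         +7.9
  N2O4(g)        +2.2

ΔH° = -5.7 kcal/mol

ΔH°rxn = Σ nΔHf°(products) − Σ nΔHf°(reactants).
Products: 1·(+2.2) = +2.2
Reactants: 1·(+7.9) + 1/2·(+0.0) + 1·(+0.0) = +7.9
ΔH° = (+2.2) − (+7.9) = -5.7 kcal/mol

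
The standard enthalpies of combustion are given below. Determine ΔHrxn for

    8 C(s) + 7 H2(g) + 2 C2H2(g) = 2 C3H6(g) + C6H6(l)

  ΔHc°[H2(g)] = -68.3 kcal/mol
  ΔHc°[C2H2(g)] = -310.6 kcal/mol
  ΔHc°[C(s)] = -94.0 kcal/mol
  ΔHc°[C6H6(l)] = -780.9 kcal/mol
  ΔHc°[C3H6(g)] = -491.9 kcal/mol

ΔHrxn = -86.6 kcal/mol

With combustion enthalpies, reactants minus products:
= [8·(-94.0) + 7·(-68.3) + 2·(-310.6)] − [2·(-491.9) + 1·(-780.9)]
= -86.6 kcal/mol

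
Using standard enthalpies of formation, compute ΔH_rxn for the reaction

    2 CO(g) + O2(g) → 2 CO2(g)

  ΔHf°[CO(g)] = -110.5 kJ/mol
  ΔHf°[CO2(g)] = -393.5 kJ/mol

ΔH_rxn = -566.0 kJ/mol

Products: 2·(-393.5) = -787.0
Reactants: 2·(-110.5) + 1·(+0.0) = -221.0
ΔH_rxn = (-787.0) − (-221.0) = -566.0 kJ/mol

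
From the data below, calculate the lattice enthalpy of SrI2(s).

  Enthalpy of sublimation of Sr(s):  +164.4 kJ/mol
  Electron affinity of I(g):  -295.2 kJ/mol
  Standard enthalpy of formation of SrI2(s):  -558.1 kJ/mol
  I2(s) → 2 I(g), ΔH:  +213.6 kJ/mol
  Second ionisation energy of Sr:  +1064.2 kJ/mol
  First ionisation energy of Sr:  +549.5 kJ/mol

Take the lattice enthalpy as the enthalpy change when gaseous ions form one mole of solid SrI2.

ΔHf° = 1·ΔHsub + 1·(ΣIE) + 1·D(I2) + 2·EA + U
-558.1 = 1·(+164.4) + 1·(+1613.7) + 1·(+213.6) + 2·(-295.2) + U
U = -558.1 − (+1401.3) = -1959.4 kJ/mol

U = -1959.4 kJ/mol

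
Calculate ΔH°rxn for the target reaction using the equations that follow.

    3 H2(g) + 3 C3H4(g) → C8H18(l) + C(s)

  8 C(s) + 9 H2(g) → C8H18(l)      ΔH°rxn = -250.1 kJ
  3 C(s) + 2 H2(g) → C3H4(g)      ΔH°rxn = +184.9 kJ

equation 1 as written (C8H18(l) already on the product side): -250.1 kJ
equation 2 reversed and × 3 (C3H4(g) must end up as a reactant; scale by 3 for the 3 C3H4(g)): (-3)·(+184.9) = -554.7 kJ
By Hess's law, ΔH°rxn = (-250.1) + (-554.7) = -804.8 kJ

ΔH°rxn = -804.8 kJ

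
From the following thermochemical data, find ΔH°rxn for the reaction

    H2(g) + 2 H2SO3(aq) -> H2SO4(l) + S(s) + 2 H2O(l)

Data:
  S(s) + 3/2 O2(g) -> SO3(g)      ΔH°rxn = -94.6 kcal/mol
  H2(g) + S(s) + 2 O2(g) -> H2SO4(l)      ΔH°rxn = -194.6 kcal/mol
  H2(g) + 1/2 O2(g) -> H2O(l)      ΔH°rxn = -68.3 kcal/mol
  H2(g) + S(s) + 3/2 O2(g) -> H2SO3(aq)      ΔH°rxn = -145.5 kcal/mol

ΔH°rxn = -40.2 kcal/mol

equation 1: not needed.
equation 2 as written: -194.6 kcal/mol
equation 3 × 2: (2)·(-68.3) = -136.6 kcal/mol
equation 4 reversed and × 2: (-2)·(-145.5) = +291.0 kcal/mol
Summing the manipulated equations, ΔH°rxn = (-194.6) + (-136.6) + (+291.0) = -40.2 kcal/mol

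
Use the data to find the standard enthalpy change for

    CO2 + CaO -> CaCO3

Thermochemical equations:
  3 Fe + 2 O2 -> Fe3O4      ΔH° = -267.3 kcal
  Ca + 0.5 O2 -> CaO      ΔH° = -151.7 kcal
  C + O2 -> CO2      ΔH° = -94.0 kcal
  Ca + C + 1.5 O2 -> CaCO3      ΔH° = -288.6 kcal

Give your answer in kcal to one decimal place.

equation 1: not needed (Fe3O4 appears nowhere else).
equation 2 reversed (reverse to put CaO on the reactant side): +151.7 kcal
equation 3 reversed (CO2 must end up as a reactant): +94.0 kcal
equation 4 as written (CaCO3 already on the product side): -288.6 kcal
ΔH° = (-1)·(-151.7) + (-1)·(-94.0) + (1)·(-288.6) = -42.9 kcal

ΔH° = -42.9 kcal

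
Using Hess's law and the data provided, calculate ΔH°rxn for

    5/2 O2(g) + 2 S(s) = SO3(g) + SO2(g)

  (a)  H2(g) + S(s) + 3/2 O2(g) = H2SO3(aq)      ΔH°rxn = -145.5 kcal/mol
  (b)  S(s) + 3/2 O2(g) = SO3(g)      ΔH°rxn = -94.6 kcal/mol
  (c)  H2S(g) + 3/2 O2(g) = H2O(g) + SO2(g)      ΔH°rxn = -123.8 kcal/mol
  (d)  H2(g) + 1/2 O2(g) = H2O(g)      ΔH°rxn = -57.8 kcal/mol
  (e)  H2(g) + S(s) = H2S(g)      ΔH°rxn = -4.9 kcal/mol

ΔH°rxn = -165.5 kcal/mol

(a): not needed.
(b) as written: -94.6 kcal/mol
(c) as written: -123.8 kcal/mol
(d) reversed: +57.8 kcal/mol
(e) as written: -4.9 kcal/mol
Combining the equations, ΔH°rxn = (-94.6) + (-123.8) + (+57.8) + (-4.9) = -165.5 kcal/mol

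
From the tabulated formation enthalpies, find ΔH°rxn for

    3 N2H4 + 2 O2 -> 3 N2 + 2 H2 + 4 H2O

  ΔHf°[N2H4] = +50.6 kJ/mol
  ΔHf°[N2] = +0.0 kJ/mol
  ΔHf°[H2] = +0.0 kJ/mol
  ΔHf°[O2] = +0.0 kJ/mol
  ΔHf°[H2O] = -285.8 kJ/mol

ΔH°rxn = -1295.0 kJ/mol

ΔH°rxn = Σ nΔHf°(products) − Σ nΔHf°(reactants).
Products: 3·(+0.0) + 2·(+0.0) + 4·(-285.8) = -1143.2
Reactants: 3·(+50.6) + 2·(+0.0) = +151.8
ΔH°rxn = (-1143.2) − (+151.8) = -1295.0 kJ/mol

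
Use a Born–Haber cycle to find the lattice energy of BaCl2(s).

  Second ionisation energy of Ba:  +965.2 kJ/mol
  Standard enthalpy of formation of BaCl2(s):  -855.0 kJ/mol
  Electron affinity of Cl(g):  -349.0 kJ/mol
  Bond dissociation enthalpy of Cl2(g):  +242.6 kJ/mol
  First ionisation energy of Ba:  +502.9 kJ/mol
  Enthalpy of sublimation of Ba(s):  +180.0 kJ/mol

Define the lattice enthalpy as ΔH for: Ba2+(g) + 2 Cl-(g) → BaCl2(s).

ΔHf° = 1·ΔHsub + 1·(ΣIE) + 1·D(Cl2) + 2·EA + U
-855.0 = 1·(+180.0) + 1·(+1468.1) + 1·(+242.6) + 2·(-349.0) + U
U = -855.0 − (+1192.7) = -2047.7 kJ/mol

U = -2047.7 kJ/mol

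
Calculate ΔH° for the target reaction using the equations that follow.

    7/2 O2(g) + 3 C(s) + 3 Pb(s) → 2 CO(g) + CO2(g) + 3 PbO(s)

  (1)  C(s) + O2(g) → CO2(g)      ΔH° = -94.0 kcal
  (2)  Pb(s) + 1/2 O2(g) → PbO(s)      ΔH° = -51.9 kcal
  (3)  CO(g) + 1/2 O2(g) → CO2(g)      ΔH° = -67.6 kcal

ΔH° = -302.5 kcal

(1) × 3 (×3 to match 3 C(s) in the target): (3)·(-94.0) = -282.0 kcal
(2) × 3 (scale by 3 for the 3 PbO(s)): (3)·(-51.9) = -155.7 kcal
(3) reversed and × 2 (reverse to put CO(g) on the product side; ×2 to match 2 CO(g) in the target): (-2)·(-67.6) = +135.2 kcal
ΔH° = (-282.0) + (-155.7) + (+135.2) = -302.5 kcal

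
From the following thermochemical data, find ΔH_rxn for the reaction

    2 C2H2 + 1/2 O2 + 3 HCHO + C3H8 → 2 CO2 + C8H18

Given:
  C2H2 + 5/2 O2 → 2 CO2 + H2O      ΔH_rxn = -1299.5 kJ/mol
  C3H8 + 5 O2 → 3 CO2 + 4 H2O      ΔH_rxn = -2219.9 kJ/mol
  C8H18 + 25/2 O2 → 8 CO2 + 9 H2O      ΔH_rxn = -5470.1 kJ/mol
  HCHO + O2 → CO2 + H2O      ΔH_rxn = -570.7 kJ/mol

equation 1 × 2 (×2 to match 2 C2H2 in the target): (2)·(-1299.5) = -2599.0 kJ/mol
equation 2 as written (C3H8 already on the reactant side): -2219.9 kJ/mol
equation 3 reversed (reverse to put C8H18 on the product side): +5470.1 kJ/mol
equation 4 × 3 (×3 to match 3 HCHO in the target): (3)·(-570.7) = -1712.1 kJ/mol
Since enthalpy is a state function, ΔH_rxn = (2)·(-1299.5) + (1)·(-2219.9) + (-1)·(-5470.1) + (3)·(-570.7) = -1060.9 kJ/mol

ΔH_rxn = -1060.9 kJ/mol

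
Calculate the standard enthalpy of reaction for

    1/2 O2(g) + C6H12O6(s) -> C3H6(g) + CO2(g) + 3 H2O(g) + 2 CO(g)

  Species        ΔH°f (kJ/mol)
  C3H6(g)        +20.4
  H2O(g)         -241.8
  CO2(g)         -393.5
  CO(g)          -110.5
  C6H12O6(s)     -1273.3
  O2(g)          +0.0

ΔH_rxn = -46.2 kJ/mol

ΔH°rxn = Σ nΔHf°(products) − Σ nΔHf°(reactants).
Products: 1·(+20.4) + 1·(-393.5) + 3·(-241.8) + 2·(-110.5) = -1319.5
Reactants: 1/2·(+0.0) + 1·(-1273.3) = -1273.3
ΔH_rxn = (-1319.5) − (-1273.3) = -46.2 kJ/mol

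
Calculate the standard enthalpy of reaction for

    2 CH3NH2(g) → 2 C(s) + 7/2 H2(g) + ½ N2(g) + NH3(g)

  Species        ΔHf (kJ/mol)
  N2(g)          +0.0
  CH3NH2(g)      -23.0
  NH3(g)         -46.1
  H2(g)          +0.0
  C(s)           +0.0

Products: 2·(+0.0) + 7/2·(+0.0) + 1/2·(+0.0) + 1·(-46.1) = -46.1
Reactants: 2·(-23.0) = -46.0
ΔH°rxn = (-46.1) − (-46.0) = -0.1 kJ/mol

ΔH°rxn = -0.1 kJ/mol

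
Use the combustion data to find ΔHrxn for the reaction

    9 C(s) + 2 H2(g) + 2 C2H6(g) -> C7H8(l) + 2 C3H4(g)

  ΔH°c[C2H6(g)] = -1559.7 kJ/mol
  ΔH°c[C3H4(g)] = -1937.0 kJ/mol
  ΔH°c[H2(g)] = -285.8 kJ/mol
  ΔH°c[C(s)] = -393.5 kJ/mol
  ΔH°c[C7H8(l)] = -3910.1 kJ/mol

With combustion enthalpies, reactants minus products:
= [9·(-393.5) + 2·(-285.8) + 2·(-1559.7)] − [1·(-3910.1) + 2·(-1937.0)]
= 551.6 kJ/mol

ΔHrxn = 551.6 kJ/mol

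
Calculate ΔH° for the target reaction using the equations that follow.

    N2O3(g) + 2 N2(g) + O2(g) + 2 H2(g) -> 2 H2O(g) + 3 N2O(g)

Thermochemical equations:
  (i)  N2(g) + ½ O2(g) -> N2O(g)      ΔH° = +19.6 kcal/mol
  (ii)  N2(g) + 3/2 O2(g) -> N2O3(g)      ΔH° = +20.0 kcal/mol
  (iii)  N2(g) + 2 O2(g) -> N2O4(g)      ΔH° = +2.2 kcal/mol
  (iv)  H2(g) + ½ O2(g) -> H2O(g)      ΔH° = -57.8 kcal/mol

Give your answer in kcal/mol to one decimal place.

ΔH° = -76.8 kcal/mol

(i) × 3: (3)·(+19.6) = +58.8 kcal/mol
(ii) reversed: -20.0 kcal/mol
(iii): not needed.
(iv) × 2: (2)·(-57.8) = -115.6 kcal/mol
ΔH° = (3)·(+19.6) + (-1)·(+20.0) + (2)·(-57.8) = -76.8 kcal/mol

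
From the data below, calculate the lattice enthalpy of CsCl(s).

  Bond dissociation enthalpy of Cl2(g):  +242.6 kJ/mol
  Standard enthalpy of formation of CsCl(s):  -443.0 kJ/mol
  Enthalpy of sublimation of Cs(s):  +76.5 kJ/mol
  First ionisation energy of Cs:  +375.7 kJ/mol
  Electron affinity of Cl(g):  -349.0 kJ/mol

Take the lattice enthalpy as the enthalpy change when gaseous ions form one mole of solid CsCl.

ΔHf° = 1·ΔHsub + 1·(ΣIE) + 1/2·D(Cl2) + 1·EA + U
-443.0 = 1·(+76.5) + 1·(+375.7) + 1/2·(+242.6) + 1·(-349.0) + U
U = -443.0 − (+224.5) = -667.5 kJ/mol

U = -667.5 kJ/mol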